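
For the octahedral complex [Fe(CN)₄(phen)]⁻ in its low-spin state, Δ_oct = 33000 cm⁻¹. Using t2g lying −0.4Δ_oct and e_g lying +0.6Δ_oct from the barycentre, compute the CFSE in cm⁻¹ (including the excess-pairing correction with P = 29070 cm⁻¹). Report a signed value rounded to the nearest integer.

-7860

Ligand charges: 4×(-1) from CN⁻ and 1×(+0) from phen sum to -4; with overall charge -1, Fe is +3.
Fe is in group 8, so Fe³⁺ is d⁵ (8 − 3 = 5).
The d⁵ electrons fill as t2g^5 e_g^0.
Orbital CFSE = 5(-0.4) + 0(0.6) = -2.0Δ_oct = -2.0 × 33000 = -66000 cm⁻¹.
Relative to high-spin t2g^3 e_g^2 (0 paired), the low-spin configuration has 2 additional pairs, contributing +2 × 29070 = +58140 cm⁻¹.
Combining: -66000 + 58140 = -7860 cm⁻¹.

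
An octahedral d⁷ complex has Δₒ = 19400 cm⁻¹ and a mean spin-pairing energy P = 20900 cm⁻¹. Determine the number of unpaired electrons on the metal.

3

With Δₒ < P the complex is high-spin.
Filling d⁷ accordingly: t2g^5 e_g^2.
Unpaired electrons: 3.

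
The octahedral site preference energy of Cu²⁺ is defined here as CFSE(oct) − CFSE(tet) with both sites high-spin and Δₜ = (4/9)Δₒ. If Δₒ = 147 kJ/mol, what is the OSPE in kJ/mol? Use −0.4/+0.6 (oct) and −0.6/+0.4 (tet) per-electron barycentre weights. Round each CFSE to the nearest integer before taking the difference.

Cu sits in group 11; removing 2 electrons leaves Cu²⁺ with 11 − 2 = 9 d electrons.
Octahedral (high-spin): t2g^6 e_g^3, CFSE = 6(−0.4) + 3(+0.6) = -0.6Δₒ = -0.6 × 147 = -88 kJ/mol.
Tetrahedral: e^4 t2^5, CFSE = 4(−0.6) + 5(+0.4) = -0.4Δₜ = -0.4 × (4/9) × 147 = -26 kJ/mol.
Subtracting, OSPE = -88 − (-26) = -62 kJ/mol.

-62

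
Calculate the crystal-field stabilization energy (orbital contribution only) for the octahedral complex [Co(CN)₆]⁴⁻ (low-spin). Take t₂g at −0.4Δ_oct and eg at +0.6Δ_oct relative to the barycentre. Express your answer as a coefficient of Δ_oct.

Each CN⁻ contributes -1; 6 × (-1) = -6. With overall charge -4, Co is in the +2 oxidation state.
Co²⁺: group 9, so d-count = 9 − 2 = 7.
Configuration: t₂g⁶ eg¹.
CFSE = 6(-0.4Δ_oct) + 1(0.6Δ_oct) = -2.4Δ_oct + 0.6Δ_oct = -1.8Δ_oct.

-1.8 Δ_oct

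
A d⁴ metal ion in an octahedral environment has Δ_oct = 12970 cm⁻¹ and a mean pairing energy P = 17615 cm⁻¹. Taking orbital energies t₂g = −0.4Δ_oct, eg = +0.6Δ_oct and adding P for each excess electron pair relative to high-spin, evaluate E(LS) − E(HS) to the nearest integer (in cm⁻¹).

4645

In the high-spin limit (t₂g³ eg¹) the orbital term is -0.6Δ_oct = -7782 cm⁻¹, with no excess pairing.
Low-spin: t₂g⁴ eg⁰, orbital CFSE = -1.6Δ_oct = -20752 cm⁻¹; plus 1 excess pair × P = +17615 cm⁻¹; total -3137 cm⁻¹.
Thus E(LS) − E(HS) = 4645 cm⁻¹.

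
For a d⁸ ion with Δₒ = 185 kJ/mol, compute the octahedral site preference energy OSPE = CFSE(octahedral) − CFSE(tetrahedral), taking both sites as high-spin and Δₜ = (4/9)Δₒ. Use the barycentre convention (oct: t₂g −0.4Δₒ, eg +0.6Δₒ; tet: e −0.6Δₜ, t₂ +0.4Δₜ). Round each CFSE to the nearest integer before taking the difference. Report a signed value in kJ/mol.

In an octahedral site d⁸ (HS) is t₂g⁶ eg², giving CFSE(oct) = -1.2Δₒ = -222 kJ/mol.
Tetrahedral: e⁴ t₂⁴, CFSE = 4(−0.6) + 4(+0.4) = -0.8Δₜ = -0.8 × (4/9) × 185 = -66 kJ/mol.
OSPE = -222 − (-66) = -156 kJ/mol.

-156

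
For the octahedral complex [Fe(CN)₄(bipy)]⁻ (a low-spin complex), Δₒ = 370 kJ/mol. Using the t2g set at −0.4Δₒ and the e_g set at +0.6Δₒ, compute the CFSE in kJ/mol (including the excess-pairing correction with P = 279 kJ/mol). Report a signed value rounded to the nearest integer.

-182

Ligand charges: 4×(-1) from CN⁻ and 1×(+0) from bipy sum to -4; with overall charge -1, Fe is +3.
Fe³⁺: group 8, so d-count = 8 − 3 = 5.
Configuration: t2g^5 e_g^0.
The orbital stabilization is -2.0Δₒ = -2.0 × 370 = -740 kJ/mol.
Pairing penalty: 2 pairs vs 0 in the high-spin reference → 2 extra × P = 558 kJ/mol.
Net CFSE = -740 + 558 = -182 kJ/mol.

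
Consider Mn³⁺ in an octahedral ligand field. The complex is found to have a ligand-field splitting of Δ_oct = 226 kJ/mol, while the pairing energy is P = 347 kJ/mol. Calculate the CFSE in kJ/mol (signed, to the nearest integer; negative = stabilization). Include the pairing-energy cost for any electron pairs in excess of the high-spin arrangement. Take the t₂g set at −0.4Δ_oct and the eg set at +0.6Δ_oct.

-136

Mn is in group 7, so Mn³⁺ is d⁴ (7 − 3 = 4).
With Δ_oct < P the complex is high-spin.
That gives t₂g³ eg¹.
Orbital CFSE = -0.6Δ_oct = -0.6 × 226 = -136 kJ/mol.
High-spin has no excess pairs, so no pairing correction applies.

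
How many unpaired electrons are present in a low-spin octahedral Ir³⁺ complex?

Ir³⁺: group 9, so d-count = 9 − 3 = 6.
Configuration: t₂g⁶ eg⁰, giving 0 unpaired electrons.

0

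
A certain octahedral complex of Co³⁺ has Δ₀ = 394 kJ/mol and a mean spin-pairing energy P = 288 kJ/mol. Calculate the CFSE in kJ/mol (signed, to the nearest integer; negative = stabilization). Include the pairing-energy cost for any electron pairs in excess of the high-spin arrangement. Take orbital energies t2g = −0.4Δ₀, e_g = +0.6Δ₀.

-370

Group 9 minus oxidation state +3 gives a d⁶ configuration for Co³⁺.
With Δ₀ > P the complex is low-spin.
Configuration: t2g^6 e_g^0.
Orbital CFSE = -2.4Δ₀ = -2.4 × 394 = -946 kJ/mol.
Excess pairs vs high-spin: 3 − 1 = 2; pairing cost = +576 kJ/mol.
Net CFSE = -946 + 576 = -370 kJ/mol.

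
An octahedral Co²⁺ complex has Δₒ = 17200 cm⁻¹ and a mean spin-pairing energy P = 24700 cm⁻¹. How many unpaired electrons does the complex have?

Co sits in group 9; removing 2 electrons leaves Co²⁺ with 9 − 2 = 7 d electrons.
Δₒ < P, so pairing is avoided: the ground state is high-spin.
That gives t2g^5 e_g^2.
Unpaired electrons: 3.

3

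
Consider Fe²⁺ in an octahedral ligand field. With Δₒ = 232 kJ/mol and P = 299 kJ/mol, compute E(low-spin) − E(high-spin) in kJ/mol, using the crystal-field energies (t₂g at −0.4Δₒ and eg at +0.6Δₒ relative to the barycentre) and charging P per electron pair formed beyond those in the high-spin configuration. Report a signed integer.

Group 8 minus oxidation state +2 gives a d⁶ configuration for Fe²⁺.
In the high-spin limit (t₂g⁴ eg²) the orbital term is -0.4Δₒ = -93 kJ/mol, with no excess pairing.
Low-spin: t₂g⁶ eg⁰, orbital CFSE = -2.4Δₒ = -557 kJ/mol; plus 2 excess pairs × P = +598 kJ/mol; total 41 kJ/mol.
The difference is 41 − (-93) = 134 kJ/mol, so high-spin lies lower.

134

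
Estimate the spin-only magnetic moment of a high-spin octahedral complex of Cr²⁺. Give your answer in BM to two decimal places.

4.90 BM

Cr sits in group 6; removing 2 electrons leaves Cr²⁺ with 6 − 2 = 4 d electrons.
Configuration: t2g^3 e_g^1 → 4 unpaired electrons.
μ(spin-only) = √[4(4+2)] = √24 ≈ 4.90 BM.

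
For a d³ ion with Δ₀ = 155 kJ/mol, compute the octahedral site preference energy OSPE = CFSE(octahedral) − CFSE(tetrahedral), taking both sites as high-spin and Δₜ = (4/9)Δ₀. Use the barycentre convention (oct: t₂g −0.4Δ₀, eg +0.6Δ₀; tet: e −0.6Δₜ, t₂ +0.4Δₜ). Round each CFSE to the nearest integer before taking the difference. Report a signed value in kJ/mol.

-131

Octahedral (high-spin): t2g^3 e_g^0, CFSE = 3(−0.4) + 0(+0.6) = -1.2Δ₀ = -1.2 × 155 = -186 kJ/mol.
Tetrahedral: e^2 t2^1, CFSE = 2(−0.6) + 1(+0.4) = -0.8Δₜ = -0.8 × (4/9) × 155 = -55 kJ/mol.
OSPE = -186 − (-55) = -131 kJ/mol.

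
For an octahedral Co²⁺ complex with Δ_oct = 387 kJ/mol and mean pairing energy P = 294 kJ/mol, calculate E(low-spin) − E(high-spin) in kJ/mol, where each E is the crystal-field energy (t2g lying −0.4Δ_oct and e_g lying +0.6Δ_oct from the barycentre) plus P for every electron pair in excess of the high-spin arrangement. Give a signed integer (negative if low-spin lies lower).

Co²⁺: group 9, so d-count = 9 − 2 = 7.
High-spin d⁷ fills as t2g^5 e_g^2 with CFSE 5(−0.4) + 2(+0.6) = -0.8Δ_oct = -310 kJ/mol.
For low-spin the configuration is t2g^6 e_g^1: orbital energy -1.8 × 387 = -697 kJ/mol, and 1 additional pair relative to high-spin adds 294 kJ/mol, giving -403 kJ/mol.
The difference is -403 − (-310) = -93 kJ/mol, so low-spin lies lower.

-93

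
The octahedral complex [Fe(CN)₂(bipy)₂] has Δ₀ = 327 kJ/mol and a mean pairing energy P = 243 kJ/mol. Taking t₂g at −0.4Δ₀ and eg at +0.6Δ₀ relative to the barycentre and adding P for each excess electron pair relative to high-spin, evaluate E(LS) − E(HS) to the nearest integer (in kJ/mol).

Ligand charges: 2×(-1) from CN⁻ and 2×(+0) from bipy sum to -2; with overall charge +0, Fe is +2.
Fe sits in group 8; removing 2 electrons leaves Fe²⁺ with 8 − 2 = 6 d electrons.
In the high-spin limit (t₂g⁴ eg²) the orbital term is -0.4Δ₀ = -131 kJ/mol, with no excess pairing.
Low-spin: t₂g⁶ eg⁰, orbital CFSE = -2.4Δ₀ = -785 kJ/mol; plus 2 excess pairs × P = +486 kJ/mol; total -299 kJ/mol.
Thus E(LS) − E(HS) = -168 kJ/mol.

-168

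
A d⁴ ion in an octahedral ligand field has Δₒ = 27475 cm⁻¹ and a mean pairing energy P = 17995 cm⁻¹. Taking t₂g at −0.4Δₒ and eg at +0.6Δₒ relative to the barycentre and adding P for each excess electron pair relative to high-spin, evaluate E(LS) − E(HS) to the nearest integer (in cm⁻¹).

High-spin: t₂g³ eg¹, CFSE = -0.6Δₒ = -16485 cm⁻¹.
Low-spin: t₂g⁴ eg⁰, orbital CFSE = -1.6Δₒ = -43960 cm⁻¹; plus 1 excess pair × P = +17995 cm⁻¹; total -25965 cm⁻¹.
E(LS) − E(HS) = -25965 − (-16485) = -9480 cm⁻¹.

-9480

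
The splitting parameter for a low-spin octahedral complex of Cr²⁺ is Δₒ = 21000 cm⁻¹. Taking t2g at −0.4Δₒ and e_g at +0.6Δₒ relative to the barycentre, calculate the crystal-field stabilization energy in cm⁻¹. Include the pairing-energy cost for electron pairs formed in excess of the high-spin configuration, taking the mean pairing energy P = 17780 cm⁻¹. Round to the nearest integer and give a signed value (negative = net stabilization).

-15820

Cr sits in group 6; removing 2 electrons leaves Cr²⁺ with 6 − 2 = 4 d electrons.
Electron filling gives t2g^4 e_g^0.
CFSE(orbital) = 4×(-0.4Δₒ) + 0×(0.6Δₒ) = -1.6Δₒ; with Δₒ = 21000 cm⁻¹ that is -33600 cm⁻¹.
Pairing penalty: 1 pair vs 0 in the high-spin reference → 1 extra × P = 17780 cm⁻¹.
Overall CFSE = -33600 + 17780 = -15820 cm⁻¹.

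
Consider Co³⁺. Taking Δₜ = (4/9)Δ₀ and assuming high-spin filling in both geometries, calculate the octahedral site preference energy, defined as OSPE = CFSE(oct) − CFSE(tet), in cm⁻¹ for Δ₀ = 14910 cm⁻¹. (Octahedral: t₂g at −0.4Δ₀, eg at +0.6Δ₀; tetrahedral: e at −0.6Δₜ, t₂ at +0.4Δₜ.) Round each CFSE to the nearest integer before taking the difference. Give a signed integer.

-1988

Co³⁺: group 9, so d-count = 9 − 3 = 6.
In an octahedral site d⁶ (HS) is t2g^4 e_g^2, giving CFSE(oct) = -0.4Δ₀ = -5964 cm⁻¹.
In a tetrahedral site the filling is e^3 t2^3: CFSE(tet) = -0.6Δₜ = -0.6 × (4/9)(14910) = -3976 cm⁻¹.
OSPE = CFSE(oct) − CFSE(tet) = -5964 − (-3976) = -1988 cm⁻¹.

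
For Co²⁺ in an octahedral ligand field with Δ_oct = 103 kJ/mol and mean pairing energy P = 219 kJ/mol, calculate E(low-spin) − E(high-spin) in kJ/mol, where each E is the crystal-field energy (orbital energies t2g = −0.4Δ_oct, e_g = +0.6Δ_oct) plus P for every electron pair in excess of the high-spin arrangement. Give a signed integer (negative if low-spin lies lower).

Co sits in group 9; removing 2 electrons leaves Co²⁺ with 9 − 2 = 7 d electrons.
High-spin d⁷ fills as t2g^5 e_g^2 with CFSE 5(−0.4) + 2(+0.6) = -0.8Δ_oct = -82 kJ/mol.
For low-spin the configuration is t2g^6 e_g^1: orbital energy -1.8 × 103 = -185 kJ/mol, and 1 additional pair relative to high-spin adds 219 kJ/mol, giving 34 kJ/mol.
E(LS) − E(HS) = 34 − (-82) = 116 kJ/mol.

116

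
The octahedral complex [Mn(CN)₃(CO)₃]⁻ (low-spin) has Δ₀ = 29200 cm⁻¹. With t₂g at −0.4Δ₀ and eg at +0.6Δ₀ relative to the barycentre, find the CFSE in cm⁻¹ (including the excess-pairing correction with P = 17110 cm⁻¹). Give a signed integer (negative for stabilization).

Ligand charges: 3×(-1) from CN⁻ and 3×(+0) from CO sum to -3; with overall charge -1, Mn is +2.
Mn sits in group 7; removing 2 electrons leaves Mn²⁺ with 7 − 2 = 5 d electrons.
Configuration: t₂g⁵ eg⁰.
Orbital CFSE = 5(-0.4) + 0(0.6) = -2.0Δ₀ = -2.0 × 29200 = -58400 cm⁻¹.
High-spin d⁵ would be t₂g³ eg² with 0 pairs; low-spin has 2, so 2 excess pairs cost +2P = +34220 cm⁻¹.
Net CFSE = -58400 + 34220 = -24180 cm⁻¹.

-24180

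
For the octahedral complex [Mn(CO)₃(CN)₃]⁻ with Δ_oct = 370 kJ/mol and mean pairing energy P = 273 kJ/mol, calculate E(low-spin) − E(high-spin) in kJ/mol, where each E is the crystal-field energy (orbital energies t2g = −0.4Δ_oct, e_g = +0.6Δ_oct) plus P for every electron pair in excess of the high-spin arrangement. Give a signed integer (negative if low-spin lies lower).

Ligand charges: 3×(+0) from CO and 3×(-1) from CN⁻ sum to -3; with overall charge -1, Mn is +2.
Group 7 minus oxidation state +2 gives a d⁵ configuration for Mn²⁺.
In the high-spin limit (t2g^3 e_g^2) the orbital term is 0.0Δ_oct = 0 kJ/mol, with no excess pairing.
For low-spin the configuration is t2g^5 e_g^0: orbital energy -2.0 × 370 = -740 kJ/mol, and 2 additional pairs relative to high-spin add 546 kJ/mol, giving -194 kJ/mol.
Thus E(LS) − E(HS) = -194 kJ/mol.

-194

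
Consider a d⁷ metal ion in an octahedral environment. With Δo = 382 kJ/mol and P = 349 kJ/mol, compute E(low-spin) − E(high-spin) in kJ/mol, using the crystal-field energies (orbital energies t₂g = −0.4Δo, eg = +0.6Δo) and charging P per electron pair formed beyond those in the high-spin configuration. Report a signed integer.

-33

High-spin d⁷ fills as t₂g⁵ eg² with CFSE 5(−0.4) + 2(+0.6) = -0.8Δo = -306 kJ/mol.
For low-spin the configuration is t₂g⁶ eg¹: orbital energy -1.8 × 382 = -688 kJ/mol, and 1 additional pair relative to high-spin adds 349 kJ/mol, giving -339 kJ/mol.
The difference is -339 − (-306) = -33 kJ/mol, so low-spin lies lower.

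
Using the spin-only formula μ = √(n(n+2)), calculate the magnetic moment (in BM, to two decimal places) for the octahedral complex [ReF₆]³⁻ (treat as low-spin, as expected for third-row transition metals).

2.83 BM

Each F⁻ contributes -1; 6 × (-1) = -6. With overall charge -3, Re is in the +3 oxidation state.
Re sits in group 7; removing 3 electrons leaves Re³⁺ with 7 − 3 = 4 d electrons.
Configuration: t₂g⁴ eg⁰ → 2 unpaired electrons.
μ(spin-only) = √[2(2+2)] = √8 ≈ 2.83 BM.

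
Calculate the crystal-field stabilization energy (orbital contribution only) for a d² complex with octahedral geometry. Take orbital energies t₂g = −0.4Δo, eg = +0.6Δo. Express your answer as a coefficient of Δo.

Configuration: t₂g² eg⁰.
CFSE = 2(-0.4Δo) + 0(0.6Δo) = -0.8Δo + 0.0Δo = -0.8Δo.

-0.8 Δo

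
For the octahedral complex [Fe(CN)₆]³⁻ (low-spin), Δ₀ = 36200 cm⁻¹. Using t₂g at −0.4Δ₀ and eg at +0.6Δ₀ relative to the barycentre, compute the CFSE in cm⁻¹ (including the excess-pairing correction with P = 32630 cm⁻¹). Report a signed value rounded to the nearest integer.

-7140

Each CN⁻ contributes -1; 6 × (-1) = -6. With overall charge -3, Fe is in the +3 oxidation state.
Group 8 minus oxidation state +3 gives a d⁵ configuration for Fe³⁺.
The d⁵ electrons fill as t₂g⁵ eg⁰.
CFSE(orbital) = 5×(-0.4Δ₀) + 0×(0.6Δ₀) = -2.0Δ₀; with Δ₀ = 36200 cm⁻¹ that is -72400 cm⁻¹.
High-spin d⁵ would be t₂g³ eg² with 0 pairs; low-spin has 2, so 2 excess pairs cost +2P = +65260 cm⁻¹.
Overall CFSE = -72400 + 65260 = -7140 cm⁻¹.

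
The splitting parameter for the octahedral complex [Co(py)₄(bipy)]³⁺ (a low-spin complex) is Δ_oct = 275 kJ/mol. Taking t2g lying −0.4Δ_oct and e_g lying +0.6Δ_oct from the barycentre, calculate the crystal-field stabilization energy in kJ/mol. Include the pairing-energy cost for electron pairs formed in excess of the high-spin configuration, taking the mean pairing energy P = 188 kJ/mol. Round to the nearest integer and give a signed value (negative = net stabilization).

Ligand charges: 4×(+0) from py and 1×(+0) from bipy sum to +0; with overall charge +3, Co is +3.
Co sits in group 9; removing 3 electrons leaves Co³⁺ with 9 − 3 = 6 d electrons.
The d⁶ electrons fill as t2g^6 e_g^0.
Orbital CFSE = 6(-0.4) + 0(0.6) = -2.4Δ_oct = -2.4 × 275 = -660 kJ/mol.
High-spin d⁶ would be t2g^4 e_g^2 with 1 pair; low-spin has 3, so 2 excess pairs cost +2P = +376 kJ/mol.
Overall CFSE = -660 + 376 = -284 kJ/mol.

-284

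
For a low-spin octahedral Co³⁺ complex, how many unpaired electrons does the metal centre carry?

0

Co is in group 9, so Co³⁺ is d⁶ (9 − 3 = 6).
Configuration: t₂g⁶ eg⁰, giving 0 unpaired electrons.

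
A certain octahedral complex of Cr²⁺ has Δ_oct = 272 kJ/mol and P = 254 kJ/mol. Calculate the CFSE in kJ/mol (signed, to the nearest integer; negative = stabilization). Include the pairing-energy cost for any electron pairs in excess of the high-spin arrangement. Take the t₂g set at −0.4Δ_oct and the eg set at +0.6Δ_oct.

Cr is in group 6, so Cr²⁺ is d⁴ (6 − 2 = 4).
Since Δ_oct = 272 kJ/mol > P = 254 kJ/mol, the complex adopts the low-spin configuration.
That gives t₂g⁴ eg⁰.
Orbital CFSE = -1.6Δ_oct = -1.6 × 272 = -435 kJ/mol.
Excess pairs vs high-spin: 1 − 0 = 1; pairing cost = +254 kJ/mol.
Net CFSE = -435 + 254 = -181 kJ/mol.

-181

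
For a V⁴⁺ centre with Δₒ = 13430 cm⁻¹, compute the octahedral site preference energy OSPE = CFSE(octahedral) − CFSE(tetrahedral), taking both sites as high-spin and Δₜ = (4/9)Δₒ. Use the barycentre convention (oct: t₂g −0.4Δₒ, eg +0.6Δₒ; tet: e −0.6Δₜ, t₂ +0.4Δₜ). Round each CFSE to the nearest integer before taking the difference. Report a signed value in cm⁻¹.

V is in group 5, so V⁴⁺ is d¹ (5 − 4 = 1).
Octahedral high-spin t₂g¹ eg⁰: CFSE = -0.4 × 13430 = -5372 cm⁻¹.
Tetrahedral: e¹ t₂⁰, CFSE = 1(−0.6) + 0(+0.4) = -0.6Δₜ = -0.6 × (4/9) × 13430 = -3581 cm⁻¹.
Subtracting, OSPE = -5372 − (-3581) = -1791 cm⁻¹.

-1791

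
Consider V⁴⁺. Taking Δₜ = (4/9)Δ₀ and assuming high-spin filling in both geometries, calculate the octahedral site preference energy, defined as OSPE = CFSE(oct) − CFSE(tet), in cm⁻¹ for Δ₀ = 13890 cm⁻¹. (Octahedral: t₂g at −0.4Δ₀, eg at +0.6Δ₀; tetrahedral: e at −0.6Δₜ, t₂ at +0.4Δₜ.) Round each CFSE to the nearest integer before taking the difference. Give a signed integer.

-1852

V sits in group 5; removing 4 electrons leaves V⁴⁺ with 5 − 4 = 1 d electrons.
Octahedral (high-spin): t2g^1 e_g^0, CFSE = 1(−0.4) + 0(+0.6) = -0.4Δ₀ = -0.4 × 13890 = -5556 cm⁻¹.
Tetrahedral: e^1 t2^0, CFSE = 1(−0.6) + 0(+0.4) = -0.6Δₜ = -0.6 × (4/9) × 13890 = -3704 cm⁻¹.
Subtracting, OSPE = -5556 − (-3704) = -1852 cm⁻¹.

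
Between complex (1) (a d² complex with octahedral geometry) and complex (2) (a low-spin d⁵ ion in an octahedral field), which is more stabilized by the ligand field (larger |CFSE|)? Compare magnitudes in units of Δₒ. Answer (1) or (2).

(1): t₂g² eg⁰, CFSE = -0.8Δₒ.
(2): t₂g⁵ eg⁰, CFSE = -2.0Δₒ.
So (2) has the larger |CFSE|.

(2)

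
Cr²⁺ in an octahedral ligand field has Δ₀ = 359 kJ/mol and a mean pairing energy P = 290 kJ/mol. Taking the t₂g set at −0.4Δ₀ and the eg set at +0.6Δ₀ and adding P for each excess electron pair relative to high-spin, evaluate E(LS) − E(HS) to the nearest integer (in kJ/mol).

Group 6 minus oxidation state +2 gives a d⁴ configuration for Cr²⁺.
In the high-spin limit (t₂g³ eg¹) the orbital term is -0.6Δ₀ = -215 kJ/mol, with no excess pairing.
Low-spin: t₂g⁴ eg⁰, orbital CFSE = -1.6Δ₀ = -574 kJ/mol; plus 1 excess pair × P = +290 kJ/mol; total -284 kJ/mol.
The difference is -284 − (-215) = -69 kJ/mol, so low-spin lies lower.

-69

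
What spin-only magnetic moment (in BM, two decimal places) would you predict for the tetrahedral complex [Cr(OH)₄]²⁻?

4.90 BM

Each OH⁻ contributes -1; 4 × (-1) = -4. With overall charge -2, Cr is in the +2 oxidation state.
Cr sits in group 6; removing 2 electrons leaves Cr²⁺ with 6 − 2 = 4 d electrons.
Tetrahedral splitting is small, so the complex is high-spin.
Configuration: e² t₂² → 4 unpaired electrons.
μ(spin-only) = √[4(4+2)] = √24 ≈ 4.90 BM.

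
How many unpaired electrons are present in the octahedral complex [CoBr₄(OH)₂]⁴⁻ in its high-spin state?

Ligand charges: 4×(-1) from Br⁻ and 2×(-1) from OH⁻ sum to -6; with overall charge -4, Co is +2.
Group 9 minus oxidation state +2 gives a d⁷ configuration for Co²⁺.
Configuration: t₂g⁵ eg², giving 3 unpaired electrons.

3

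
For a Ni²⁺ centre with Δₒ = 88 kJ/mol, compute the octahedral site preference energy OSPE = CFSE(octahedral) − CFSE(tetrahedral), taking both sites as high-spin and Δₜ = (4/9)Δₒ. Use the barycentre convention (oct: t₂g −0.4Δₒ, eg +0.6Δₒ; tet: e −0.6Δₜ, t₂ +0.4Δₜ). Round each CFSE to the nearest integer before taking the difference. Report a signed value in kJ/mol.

Ni is in group 10, so Ni²⁺ is d⁸ (10 − 2 = 8).
Octahedral (high-spin): t2g^6 e_g^2, CFSE = 6(−0.4) + 2(+0.6) = -1.2Δₒ = -1.2 × 88 = -106 kJ/mol.
Tetrahedral e^4 t2^4 gives -0.8Δₜ = -0.8 × (4/9) × 88 = -31 kJ/mol.
OSPE = -106 − (-31) = -75 kJ/mol.

-75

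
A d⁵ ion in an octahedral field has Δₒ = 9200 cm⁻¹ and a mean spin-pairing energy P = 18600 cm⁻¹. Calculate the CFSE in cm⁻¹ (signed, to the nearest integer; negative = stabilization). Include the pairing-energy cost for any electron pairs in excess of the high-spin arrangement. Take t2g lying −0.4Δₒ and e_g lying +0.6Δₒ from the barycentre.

Δₒ < P, so pairing is avoided: the ground state is high-spin.
That gives t2g^3 e_g^2.
Orbital CFSE = 0.0Δₒ = 0.0 × 9200 = 0 cm⁻¹.
High-spin has no excess pairs, so no pairing correction applies.

0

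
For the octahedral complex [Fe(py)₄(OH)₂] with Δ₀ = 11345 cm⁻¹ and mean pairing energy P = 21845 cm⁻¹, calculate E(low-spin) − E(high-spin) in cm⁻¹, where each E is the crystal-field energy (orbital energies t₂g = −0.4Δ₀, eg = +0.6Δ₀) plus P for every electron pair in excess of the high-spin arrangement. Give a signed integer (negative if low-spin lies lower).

Ligand charges: 4×(+0) from py and 2×(-1) from OH⁻ sum to -2; with overall charge +0, Fe is +2.
Group 8 minus oxidation state +2 gives a d⁶ configuration for Fe²⁺.
High-spin: t₂g⁴ eg², CFSE = -0.4Δ₀ = -4538 cm⁻¹.
Low-spin: t₂g⁶ eg⁰, orbital CFSE = -2.4Δ₀ = -27228 cm⁻¹; plus 2 excess pairs × P = +43690 cm⁻¹; total 16462 cm⁻¹.
Thus E(LS) − E(HS) = 21000 cm⁻¹.

21000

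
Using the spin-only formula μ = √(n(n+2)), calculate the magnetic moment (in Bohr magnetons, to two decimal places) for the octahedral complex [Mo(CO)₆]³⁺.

CO is neutral, so the +3 overall charge sits on Mo: oxidation state +3.
Mo is in group 6, so Mo³⁺ is d³ (6 − 3 = 3).
Configuration: t₂g³ eg⁰ → 3 unpaired electrons.
μ(spin-only) = √[3(3+2)] = √15 ≈ 3.87 Bohr magnetons.

3.87 Bohr magnetons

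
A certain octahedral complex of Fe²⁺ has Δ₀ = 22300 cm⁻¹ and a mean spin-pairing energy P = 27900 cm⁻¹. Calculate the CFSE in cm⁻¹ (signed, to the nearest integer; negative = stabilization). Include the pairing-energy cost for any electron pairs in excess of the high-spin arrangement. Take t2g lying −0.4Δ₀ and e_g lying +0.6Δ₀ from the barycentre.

-8920

Fe is in group 8, so Fe²⁺ is d⁶ (8 − 2 = 6).
Here Δ₀ < P (22300 < 27900), so the high-spin state is favoured.
Configuration: t2g^4 e_g^2.
Orbital CFSE = -0.4Δ₀ = -0.4 × 22300 = -8920 cm⁻¹.
High-spin has no excess pairs, so no pairing correction applies.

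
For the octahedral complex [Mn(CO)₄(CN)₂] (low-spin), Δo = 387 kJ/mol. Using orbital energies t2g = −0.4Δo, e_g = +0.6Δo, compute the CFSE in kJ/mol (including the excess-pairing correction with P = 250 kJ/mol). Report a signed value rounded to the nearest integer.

-274

Ligand charges: 4×(+0) from CO and 2×(-1) from CN⁻ sum to -2; with overall charge +0, Mn is +2.
Mn²⁺: group 7, so d-count = 7 − 2 = 5.
Configuration: t2g^5 e_g^0.
Orbital CFSE = 5(-0.4) + 0(0.6) = -2.0Δo = -2.0 × 387 = -774 kJ/mol.
Relative to high-spin t2g^3 e_g^2 (0 paired), the low-spin configuration has 2 additional pairs, contributing +2 × 250 = +500 kJ/mol.
Combining: -774 + 500 = -274 kJ/mol.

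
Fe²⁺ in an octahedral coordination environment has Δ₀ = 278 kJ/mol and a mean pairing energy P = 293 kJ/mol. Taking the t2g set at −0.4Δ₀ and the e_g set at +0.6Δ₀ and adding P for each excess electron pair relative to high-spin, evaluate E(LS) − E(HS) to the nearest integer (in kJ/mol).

Fe is in group 8, so Fe²⁺ is d⁶ (8 − 2 = 6).
In the high-spin limit (t2g^4 e_g^2) the orbital term is -0.4Δ₀ = -111 kJ/mol, with no excess pairing.
For low-spin the configuration is t2g^6 e_g^0: orbital energy -2.4 × 278 = -667 kJ/mol, and 2 additional pairs relative to high-spin add 586 kJ/mol, giving -81 kJ/mol.
The difference is -81 − (-111) = 30 kJ/mol, so high-spin lies lower.

30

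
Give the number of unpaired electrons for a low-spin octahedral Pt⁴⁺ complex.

Pt sits in group 10; removing 4 electrons leaves Pt⁴⁺ with 10 − 4 = 6 d electrons.
Configuration: t₂g⁶ eg⁰, giving 0 unpaired electrons.

0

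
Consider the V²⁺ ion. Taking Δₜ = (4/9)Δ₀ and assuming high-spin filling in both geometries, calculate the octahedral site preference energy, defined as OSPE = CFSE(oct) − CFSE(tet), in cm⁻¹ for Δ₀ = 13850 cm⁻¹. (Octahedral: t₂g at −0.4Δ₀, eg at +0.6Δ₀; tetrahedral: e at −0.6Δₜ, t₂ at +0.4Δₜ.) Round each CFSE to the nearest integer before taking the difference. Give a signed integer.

-11696

Group 5 minus oxidation state +2 gives a d³ configuration for V²⁺.
Octahedral (high-spin): t₂g³ eg⁰, CFSE = 3(−0.4) + 0(+0.6) = -1.2Δ₀ = -1.2 × 13850 = -16620 cm⁻¹.
In a tetrahedral site the filling is e² t₂¹: CFSE(tet) = -0.8Δₜ = -0.8 × (4/9)(13850) = -4924 cm⁻¹.
OSPE = -16620 − (-4924) = -11696 cm⁻¹.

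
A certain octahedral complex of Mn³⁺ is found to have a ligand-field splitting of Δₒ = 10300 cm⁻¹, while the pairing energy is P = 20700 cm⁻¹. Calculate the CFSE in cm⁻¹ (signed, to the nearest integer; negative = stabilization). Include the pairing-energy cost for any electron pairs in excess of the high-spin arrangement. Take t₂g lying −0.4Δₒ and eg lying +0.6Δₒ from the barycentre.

-6180

Mn is in group 7, so Mn³⁺ is d⁴ (7 − 3 = 4).
Since Δₒ = 10300 cm⁻¹ < P = 20700 cm⁻¹, the complex adopts the high-spin configuration.
Configuration: t₂g³ eg¹.
Orbital CFSE = -0.6Δₒ = -0.6 × 10300 = -6180 cm⁻¹.
High-spin has no excess pairs, so no pairing correction applies.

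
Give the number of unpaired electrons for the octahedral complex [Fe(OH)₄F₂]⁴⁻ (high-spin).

Ligand charges: 4×(-1) from OH⁻ and 2×(-1) from F⁻ sum to -6; with overall charge -4, Fe is +2.
Fe is in group 8, so Fe²⁺ is d⁶ (8 − 2 = 6).
Configuration: t₂g⁴ eg², giving 4 unpaired electrons.

4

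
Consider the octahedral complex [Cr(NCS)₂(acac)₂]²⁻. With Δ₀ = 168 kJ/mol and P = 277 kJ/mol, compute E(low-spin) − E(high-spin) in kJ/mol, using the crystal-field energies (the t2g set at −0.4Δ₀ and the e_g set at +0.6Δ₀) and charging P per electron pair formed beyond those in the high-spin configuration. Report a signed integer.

109

Ligand charges: 2×(-1) from NCS⁻ and 2×(-1) from acac⁻ sum to -4; with overall charge -2, Cr is +2.
Cr sits in group 6; removing 2 electrons leaves Cr²⁺ with 6 − 2 = 4 d electrons.
High-spin: t2g^3 e_g^1, CFSE = -0.6Δ₀ = -101 kJ/mol.
Low-spin t2g^4 e_g^0 gives -1.6Δ₀ = -269 kJ/mol, but forming 1 extra pair costs 1P = 277 kJ/mol, so E(LS) = -269 + 277 = 8 kJ/mol.
The difference is 8 − (-101) = 109 kJ/mol, so high-spin lies lower.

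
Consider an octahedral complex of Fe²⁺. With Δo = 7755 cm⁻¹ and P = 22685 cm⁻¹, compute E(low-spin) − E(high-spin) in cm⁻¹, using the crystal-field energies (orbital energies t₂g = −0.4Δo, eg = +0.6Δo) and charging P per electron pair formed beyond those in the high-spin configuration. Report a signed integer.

Fe sits in group 8; removing 2 electrons leaves Fe²⁺ with 8 − 2 = 6 d electrons.
High-spin d⁶ fills as t₂g⁴ eg² with CFSE 4(−0.4) + 2(+0.6) = -0.4Δo = -3102 cm⁻¹.
For low-spin the configuration is t₂g⁶ eg⁰: orbital energy -2.4 × 7755 = -18612 cm⁻¹, and 2 additional pairs relative to high-spin add 45370 cm⁻¹, giving 26758 cm⁻¹.
E(LS) − E(HS) = 26758 − (-3102) = 29860 cm⁻¹.

29860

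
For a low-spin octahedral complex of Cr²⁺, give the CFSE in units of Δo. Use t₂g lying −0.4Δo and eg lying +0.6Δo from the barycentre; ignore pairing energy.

-1.6 Δo

Group 6 minus oxidation state +2 gives a d⁴ configuration for Cr²⁺.
Configuration: t₂g⁴ eg⁰.
CFSE = 4(-0.4Δo) + 0(0.6Δo) = -1.6Δo + 0.0Δo = -1.6Δo.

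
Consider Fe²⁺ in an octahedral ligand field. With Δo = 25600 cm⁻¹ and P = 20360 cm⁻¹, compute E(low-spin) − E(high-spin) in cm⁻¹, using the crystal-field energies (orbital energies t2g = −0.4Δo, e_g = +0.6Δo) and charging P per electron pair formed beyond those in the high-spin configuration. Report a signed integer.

-10480

Fe sits in group 8; removing 2 electrons leaves Fe²⁺ with 8 − 2 = 6 d electrons.
In the high-spin limit (t2g^4 e_g^2) the orbital term is -0.4Δo = -10240 cm⁻¹, with no excess pairing.
Low-spin: t2g^6 e_g^0, orbital CFSE = -2.4Δo = -61440 cm⁻¹; plus 2 excess pairs × P = +40720 cm⁻¹; total -20720 cm⁻¹.
Thus E(LS) − E(HS) = -10480 cm⁻¹.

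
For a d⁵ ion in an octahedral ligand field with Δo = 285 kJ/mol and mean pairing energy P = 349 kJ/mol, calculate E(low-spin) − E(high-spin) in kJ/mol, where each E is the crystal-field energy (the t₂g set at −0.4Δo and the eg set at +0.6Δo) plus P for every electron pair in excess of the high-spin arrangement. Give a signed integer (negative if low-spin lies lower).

High-spin: t₂g³ eg², CFSE = 0.0Δo = 0 kJ/mol.
Low-spin: t₂g⁵ eg⁰, orbital CFSE = -2.0Δo = -570 kJ/mol; plus 2 excess pairs × P = +698 kJ/mol; total 128 kJ/mol.
The difference is 128 − (0) = 128 kJ/mol, so high-spin lies lower.

128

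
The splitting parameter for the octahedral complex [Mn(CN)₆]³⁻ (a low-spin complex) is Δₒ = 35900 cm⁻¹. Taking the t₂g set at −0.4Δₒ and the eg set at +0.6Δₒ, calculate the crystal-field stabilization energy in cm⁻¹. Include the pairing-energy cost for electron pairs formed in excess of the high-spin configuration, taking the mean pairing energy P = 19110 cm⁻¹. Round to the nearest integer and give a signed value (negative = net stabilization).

Each CN⁻ contributes -1; 6 × (-1) = -6. With overall charge -3, Mn is in the +3 oxidation state.
Mn sits in group 7; removing 3 electrons leaves Mn³⁺ with 7 − 3 = 4 d electrons.
The d⁴ electrons fill as t₂g⁴ eg⁰.
Orbital CFSE = 4(-0.4) + 0(0.6) = -1.6Δₒ = -1.6 × 35900 = -57440 cm⁻¹.
High-spin d⁴ would be t₂g³ eg¹ with 0 pairs; low-spin has 1, so 1 excess pair costs +1P = +19110 cm⁻¹.
Overall CFSE = -57440 + 19110 = -38330 cm⁻¹.

-38330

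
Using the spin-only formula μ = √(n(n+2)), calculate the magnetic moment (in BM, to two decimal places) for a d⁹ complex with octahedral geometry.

For octahedral d⁹ the high- and low-spin configurations coincide.
Configuration: t2g^6 e_g^3 → 1 unpaired electron.
μ(spin-only) = √[1(1+2)] = √3 ≈ 1.73 BM.

1.73 BM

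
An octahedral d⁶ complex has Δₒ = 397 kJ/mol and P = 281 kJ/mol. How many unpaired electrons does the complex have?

Since Δₒ = 397 kJ/mol > P = 281 kJ/mol, the complex adopts the low-spin configuration.
Filling d⁶ accordingly: t₂g⁶ eg⁰.
Unpaired electrons: 0.

0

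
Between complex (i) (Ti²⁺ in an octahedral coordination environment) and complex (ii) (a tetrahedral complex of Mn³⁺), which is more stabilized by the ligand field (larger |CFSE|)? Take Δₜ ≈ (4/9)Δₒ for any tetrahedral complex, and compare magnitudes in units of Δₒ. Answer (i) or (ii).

(i)

(i): Ti sits in group 4; removing 2 electrons leaves Ti²⁺ with 4 − 2 = 2 d electrons; t2g^2 e_g^0, CFSE = -0.8Δₒ.
(ii): Group 7 minus oxidation state +3 gives a d⁴ configuration for Mn³⁺; With tetrahedral geometry the complex is necessarily high-spin; e² t₂², CFSE = -0.4Δₜ ≈ -0.18Δₒ.
So (i) has the larger |CFSE|.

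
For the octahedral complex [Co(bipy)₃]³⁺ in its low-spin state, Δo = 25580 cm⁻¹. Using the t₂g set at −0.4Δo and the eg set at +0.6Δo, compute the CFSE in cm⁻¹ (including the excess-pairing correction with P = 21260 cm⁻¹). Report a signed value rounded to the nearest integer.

-18872

bipy is neutral, so the +3 overall charge sits on Co: oxidation state +3.
Group 9 minus oxidation state +3 gives a d⁶ configuration for Co³⁺.
Electron filling gives t₂g⁶ eg⁰.
The orbital stabilization is -2.4Δo = -2.4 × 25580 = -61392 cm⁻¹.
Pairing penalty: 3 pairs vs 1 in the high-spin reference → 2 extra × P = 42520 cm⁻¹.
Combining: -61392 + 42520 = -18872 cm⁻¹.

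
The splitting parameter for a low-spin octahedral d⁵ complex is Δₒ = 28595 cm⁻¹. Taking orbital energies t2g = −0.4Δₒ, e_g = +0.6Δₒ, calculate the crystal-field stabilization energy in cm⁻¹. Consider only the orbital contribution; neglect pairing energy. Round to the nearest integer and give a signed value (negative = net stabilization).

-57190

Electron filling gives t2g^5 e_g^0.
Orbital CFSE = 5(-0.4) + 0(0.6) = -2.0Δₒ = -2.0 × 28595 = -57190 cm⁻¹.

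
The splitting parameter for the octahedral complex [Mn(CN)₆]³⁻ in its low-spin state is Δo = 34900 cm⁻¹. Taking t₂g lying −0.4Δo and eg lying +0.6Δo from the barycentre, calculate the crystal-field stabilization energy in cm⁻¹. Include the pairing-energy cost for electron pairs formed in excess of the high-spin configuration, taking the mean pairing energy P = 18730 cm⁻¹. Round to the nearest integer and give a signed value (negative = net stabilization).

-37110

Each CN⁻ contributes -1; 6 × (-1) = -6. With overall charge -3, Mn is in the +3 oxidation state.
Group 7 minus oxidation state +3 gives a d⁴ configuration for Mn³⁺.
Electron filling gives t₂g⁴ eg⁰.
CFSE(orbital) = 4×(-0.4Δo) + 0×(0.6Δo) = -1.6Δo; with Δo = 34900 cm⁻¹ that is -55840 cm⁻¹.
Pairing penalty: 1 pair vs 0 in the high-spin reference → 1 extra × P = 18730 cm⁻¹.
Net CFSE = -55840 + 18730 = -37110 cm⁻¹.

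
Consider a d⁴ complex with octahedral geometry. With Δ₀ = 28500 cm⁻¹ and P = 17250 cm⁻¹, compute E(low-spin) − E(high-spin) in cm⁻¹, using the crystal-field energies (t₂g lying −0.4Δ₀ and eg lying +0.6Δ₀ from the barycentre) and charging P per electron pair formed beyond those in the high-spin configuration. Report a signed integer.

-11250

High-spin d⁴ fills as t₂g³ eg¹ with CFSE 3(−0.4) + 1(+0.6) = -0.6Δ₀ = -17100 cm⁻¹.
Low-spin t₂g⁴ eg⁰ gives -1.6Δ₀ = -45600 cm⁻¹, but forming 1 extra pair costs 1P = 17250 cm⁻¹, so E(LS) = -45600 + 17250 = -28350 cm⁻¹.
The difference is -28350 − (-17100) = -11250 cm⁻¹, so low-spin lies lower.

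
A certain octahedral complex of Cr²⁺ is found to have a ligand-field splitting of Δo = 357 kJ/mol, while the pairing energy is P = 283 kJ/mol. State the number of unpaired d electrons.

2

Cr is in group 6, so Cr²⁺ is d⁴ (6 − 2 = 4).
Δo > P, so pairing is preferred: the ground state is low-spin.
That gives t₂g⁴ eg⁰.
Unpaired electrons: 2.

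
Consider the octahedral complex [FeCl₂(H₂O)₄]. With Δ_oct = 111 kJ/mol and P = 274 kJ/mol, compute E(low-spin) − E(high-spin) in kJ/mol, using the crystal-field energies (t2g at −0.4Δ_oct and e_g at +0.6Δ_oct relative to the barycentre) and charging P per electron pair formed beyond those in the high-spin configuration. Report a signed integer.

326

Ligand charges: 2×(-1) from Cl⁻ and 4×(+0) from H₂O sum to -2; with overall charge +0, Fe is +2.
Fe sits in group 8; removing 2 electrons leaves Fe²⁺ with 8 − 2 = 6 d electrons.
High-spin: t2g^4 e_g^2, CFSE = -0.4Δ_oct = -44 kJ/mol.
Low-spin: t2g^6 e_g^0, orbital CFSE = -2.4Δ_oct = -266 kJ/mol; plus 2 excess pairs × P = +548 kJ/mol; total 282 kJ/mol.
The difference is 282 − (-44) = 326 kJ/mol, so high-spin lies lower.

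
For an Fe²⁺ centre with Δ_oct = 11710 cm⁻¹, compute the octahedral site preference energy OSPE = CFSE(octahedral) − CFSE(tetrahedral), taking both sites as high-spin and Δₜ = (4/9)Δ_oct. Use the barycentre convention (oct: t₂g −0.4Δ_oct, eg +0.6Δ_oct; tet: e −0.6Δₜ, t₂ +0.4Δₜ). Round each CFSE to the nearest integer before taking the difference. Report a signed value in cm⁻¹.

Group 8 minus oxidation state +2 gives a d⁶ configuration for Fe²⁺.
Octahedral high-spin t₂g⁴ eg²: CFSE = -0.4 × 11710 = -4684 cm⁻¹.
Tetrahedral: e³ t₂³, CFSE = 3(−0.6) + 3(+0.4) = -0.6Δₜ = -0.6 × (4/9) × 11710 = -3123 cm⁻¹.
Subtracting, OSPE = -4684 − (-3123) = -1561 cm⁻¹.

-1561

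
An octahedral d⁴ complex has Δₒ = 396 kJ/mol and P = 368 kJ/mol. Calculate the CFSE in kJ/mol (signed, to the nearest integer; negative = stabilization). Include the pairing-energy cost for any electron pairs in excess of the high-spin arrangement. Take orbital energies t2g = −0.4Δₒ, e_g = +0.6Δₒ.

Since Δₒ = 396 kJ/mol > P = 368 kJ/mol, the complex adopts the low-spin configuration.
Filling d⁴ accordingly: t2g^4 e_g^0.
Orbital CFSE = -1.6Δₒ = -1.6 × 396 = -634 kJ/mol.
Excess pairs vs high-spin: 1 − 0 = 1; pairing cost = +368 kJ/mol.
Net CFSE = -634 + 368 = -266 kJ/mol.

-266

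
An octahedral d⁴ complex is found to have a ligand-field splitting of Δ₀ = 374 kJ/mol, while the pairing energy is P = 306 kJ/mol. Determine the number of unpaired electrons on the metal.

2

Here Δ₀ > P (374 > 306), so the low-spin state is favoured.
Configuration: t₂g⁴ eg⁰.
Unpaired electrons: 2.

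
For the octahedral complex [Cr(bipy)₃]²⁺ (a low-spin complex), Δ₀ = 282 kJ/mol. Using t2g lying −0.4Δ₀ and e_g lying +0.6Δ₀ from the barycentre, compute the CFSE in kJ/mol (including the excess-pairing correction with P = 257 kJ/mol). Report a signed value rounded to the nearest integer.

bipy is neutral, so the +2 overall charge sits on Cr: oxidation state +2.
Cr sits in group 6; removing 2 electrons leaves Cr²⁺ with 6 − 2 = 4 d electrons.
Electron filling gives t2g^4 e_g^0.
Orbital CFSE = 4(-0.4) + 0(0.6) = -1.6Δ₀ = -1.6 × 282 = -451 kJ/mol.
Relative to high-spin t2g^3 e_g^1 (0 paired), the low-spin configuration has 1 additional pair, contributing +1 × 257 = +257 kJ/mol.
Overall CFSE = -451 + 257 = -194 kJ/mol.

-194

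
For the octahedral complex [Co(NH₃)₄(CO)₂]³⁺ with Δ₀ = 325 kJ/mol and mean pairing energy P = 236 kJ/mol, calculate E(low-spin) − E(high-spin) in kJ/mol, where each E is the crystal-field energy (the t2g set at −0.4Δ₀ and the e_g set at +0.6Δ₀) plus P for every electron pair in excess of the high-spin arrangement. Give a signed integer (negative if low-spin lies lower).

-178

Ligand charges: 4×(+0) from NH₃ and 2×(+0) from CO sum to +0; with overall charge +3, Co is +3.
Co sits in group 9; removing 3 electrons leaves Co³⁺ with 9 − 3 = 6 d electrons.
In the high-spin limit (t2g^4 e_g^2) the orbital term is -0.4Δ₀ = -130 kJ/mol, with no excess pairing.
Low-spin t2g^6 e_g^0 gives -2.4Δ₀ = -780 kJ/mol, but forming 2 extra pairs costs 2P = 472 kJ/mol, so E(LS) = -780 + 472 = -308 kJ/mol.
E(LS) − E(HS) = -308 − (-130) = -178 kJ/mol.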